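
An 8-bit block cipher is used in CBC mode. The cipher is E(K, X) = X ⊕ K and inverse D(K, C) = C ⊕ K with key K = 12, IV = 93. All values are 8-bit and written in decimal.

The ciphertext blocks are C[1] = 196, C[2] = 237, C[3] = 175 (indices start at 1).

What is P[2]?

CBC decryption: P_i = D(K, C_i) ⊕ C_{i−1}, with C_{0} = IV.
P[2]: D(K, 237) = 225; 225 ⊕ 196 = 37.

P[2] = 37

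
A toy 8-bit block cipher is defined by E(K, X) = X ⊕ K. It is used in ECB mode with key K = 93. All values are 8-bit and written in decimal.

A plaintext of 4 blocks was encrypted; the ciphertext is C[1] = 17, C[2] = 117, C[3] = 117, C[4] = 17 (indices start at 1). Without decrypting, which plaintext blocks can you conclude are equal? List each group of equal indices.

ECB encrypts each block independently with the same key, so equal ciphertext blocks imply equal plaintext blocks.
C[1] = C[4] = 17, so P[1] = P[4].
C[2] = C[3] = 117, so P[2] = P[3].

P[1] = P[4]; P[2] = P[3]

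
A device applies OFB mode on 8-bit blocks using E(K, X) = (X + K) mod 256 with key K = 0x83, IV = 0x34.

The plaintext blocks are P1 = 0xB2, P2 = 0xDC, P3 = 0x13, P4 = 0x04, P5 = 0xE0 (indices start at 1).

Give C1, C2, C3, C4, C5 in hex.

OFB encryption: S_i = E(K, S_{i−1}) with S_{0} = IV; C_i = P_i ⊕ S_i.
C1: S = E(K, 0x34) = 0xB7; 0xB2 ⊕ 0xB7 = 0x05.
C2: S = E(K, 0xB7) = 0x3A; 0xDC ⊕ 0x3A = 0xE6.
C3: S = E(K, 0x3A) = 0xBD; 0x13 ⊕ 0xBD = 0xAE.
C4: S = E(K, 0xBD) = 0x40; 0x04 ⊕ 0x40 = 0x44.
C5: S = E(K, 0x40) = 0xC3; 0xE0 ⊕ 0xC3 = 0x23.

C1 = 0x05, C2 = 0xE6, C3 = 0xAE, C4 = 0x44, C5 = 0x23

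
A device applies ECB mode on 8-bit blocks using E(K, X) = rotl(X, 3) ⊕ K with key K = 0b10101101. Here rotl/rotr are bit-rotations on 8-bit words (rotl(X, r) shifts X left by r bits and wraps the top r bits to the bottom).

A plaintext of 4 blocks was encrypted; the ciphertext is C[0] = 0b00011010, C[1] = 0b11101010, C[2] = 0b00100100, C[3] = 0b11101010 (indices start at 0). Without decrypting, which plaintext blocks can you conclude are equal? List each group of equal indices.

P[1] = P[3]

ECB encrypts each block independently with the same key, so equal ciphertext blocks imply equal plaintext blocks.
C[1] = C[3] = 0b11101010, so P[1] = P[3].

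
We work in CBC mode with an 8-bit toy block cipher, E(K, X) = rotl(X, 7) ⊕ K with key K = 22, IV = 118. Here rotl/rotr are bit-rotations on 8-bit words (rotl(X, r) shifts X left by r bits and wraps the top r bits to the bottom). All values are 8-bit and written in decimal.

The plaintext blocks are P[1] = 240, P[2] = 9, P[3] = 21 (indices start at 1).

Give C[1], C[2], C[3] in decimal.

CBC encryption: C_i = E(K, P_i ⊕ C_{i−1}), with C_{0} = IV.
C[1]: P[1] ⊕ 118 = 134; E(K, 134) = 85.
C[2]: P[2] ⊕ 85 = 92; E(K, 92) = 56.
C[3]: P[3] ⊕ 56 = 45; E(K, 45) = 128.

C[1] = 85, C[2] = 56, C[3] = 128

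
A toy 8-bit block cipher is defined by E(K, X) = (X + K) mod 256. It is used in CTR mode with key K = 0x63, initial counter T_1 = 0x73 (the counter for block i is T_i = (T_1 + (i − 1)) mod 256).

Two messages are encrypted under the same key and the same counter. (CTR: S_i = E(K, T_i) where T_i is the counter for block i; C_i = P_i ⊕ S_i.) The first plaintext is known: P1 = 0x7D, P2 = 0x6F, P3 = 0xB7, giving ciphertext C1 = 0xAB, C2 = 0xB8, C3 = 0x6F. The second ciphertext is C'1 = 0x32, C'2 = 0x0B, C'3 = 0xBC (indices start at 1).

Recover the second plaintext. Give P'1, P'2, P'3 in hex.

In CTR with a reused counter, both messages share the same keystream S_i, so C_i ⊕ C'_i = P_i ⊕ P'_i and thus P'_i = P_i ⊕ C_i ⊕ C'_i.
P'1: 0x7D ⊕ 0xAB ⊕ 0x32 = 0xE4.
P'2: 0x6F ⊕ 0xB8 ⊕ 0x0B = 0xDC.
P'3: 0xB7 ⊕ 0x6F ⊕ 0xBC = 0x64.

P'1 = 0xE4, P'2 = 0xDC, P'3 = 0x64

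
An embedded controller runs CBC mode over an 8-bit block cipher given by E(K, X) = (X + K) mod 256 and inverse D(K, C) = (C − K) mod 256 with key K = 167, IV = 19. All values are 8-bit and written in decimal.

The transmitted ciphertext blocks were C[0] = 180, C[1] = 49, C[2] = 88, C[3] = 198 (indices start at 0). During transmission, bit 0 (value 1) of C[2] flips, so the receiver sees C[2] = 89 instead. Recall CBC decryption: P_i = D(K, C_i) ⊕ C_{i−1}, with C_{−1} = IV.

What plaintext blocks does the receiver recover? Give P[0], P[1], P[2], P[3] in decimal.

Only C[2] changed, to 89. In CBC, a change in C_i garbles P_i and flips the same bit in P_{i+1}. Decrypting the received ciphertext:
P[0]: D(K, 180) = 13; 13 ⊕ 19 = 30.
P[1]: D(K, 49) = 138; 138 ⊕ 180 = 62.
P[2]: D(K, 89) = 178; 178 ⊕ 49 = 131.
P[3]: D(K, 198) = 31; 31 ⊕ 89 = 70.
Blocks that differ from the original plaintext: P[2], P[3].

P[0] = 30, P[1] = 62, P[2] = 131, P[3] = 70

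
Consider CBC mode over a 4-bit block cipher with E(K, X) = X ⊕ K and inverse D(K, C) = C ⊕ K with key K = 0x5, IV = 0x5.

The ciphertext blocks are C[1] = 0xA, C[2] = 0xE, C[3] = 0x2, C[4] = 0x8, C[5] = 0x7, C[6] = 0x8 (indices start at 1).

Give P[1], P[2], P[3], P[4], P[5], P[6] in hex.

CBC decryption: P_i = D(K, C_i) ⊕ C_{i−1}, with C_{0} = IV.
P[1]: D(K, 0xA) = 0xF; 0xF ⊕ 0x5 = 0xA.
P[2]: D(K, 0xE) = 0xB; 0xB ⊕ 0xA = 0x1.
P[3]: D(K, 0x2) = 0x7; 0x7 ⊕ 0xE = 0x9.
P[4]: D(K, 0x8) = 0xD; 0xD ⊕ 0x2 = 0xF.
P[5]: D(K, 0x7) = 0x2; 0x2 ⊕ 0x8 = 0xA.
P[6]: D(K, 0x8) = 0xD; 0xD ⊕ 0x7 = 0xA.

P[1] = 0xA, P[2] = 0x1, P[3] = 0x9, P[4] = 0xF, P[5] = 0xA, P[6] = 0xA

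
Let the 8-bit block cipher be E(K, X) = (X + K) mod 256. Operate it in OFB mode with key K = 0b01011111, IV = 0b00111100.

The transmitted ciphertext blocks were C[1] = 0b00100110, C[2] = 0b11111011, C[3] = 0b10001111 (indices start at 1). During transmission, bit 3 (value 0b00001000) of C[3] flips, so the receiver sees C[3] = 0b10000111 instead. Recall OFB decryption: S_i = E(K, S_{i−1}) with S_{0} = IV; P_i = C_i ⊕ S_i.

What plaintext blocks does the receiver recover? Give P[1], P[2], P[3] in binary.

P[1] = 0b10111101, P[2] = 0b00000001, P[3] = 0b11011110

Only C[3] changed, to 0b10000111. In OFB, a change in C_i flips the same bit in P_i only; the keystream is unaffected. Decrypting the received ciphertext:
P[1]: S = E(K, 0b00111100) = 0b10011011; 0b00100110 ⊕ 0b10011011 = 0b10111101.
P[2]: S = E(K, 0b10011011) = 0b11111010; 0b11111011 ⊕ 0b11111010 = 0b00000001.
P[3]: S = E(K, 0b11111010) = 0b01011001; 0b10000111 ⊕ 0b01011001 = 0b11011110.
Blocks that differ from the original plaintext: P[3].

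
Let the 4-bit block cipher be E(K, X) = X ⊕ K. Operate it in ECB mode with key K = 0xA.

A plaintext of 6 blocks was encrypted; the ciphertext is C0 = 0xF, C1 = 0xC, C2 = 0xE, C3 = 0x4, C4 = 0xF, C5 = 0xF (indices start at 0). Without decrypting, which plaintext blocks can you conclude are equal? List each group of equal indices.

ECB encrypts each block independently with the same key, so equal ciphertext blocks imply equal plaintext blocks.
C0 = C4 = C5 = 0xF, so P0 = P4 = P5.

P0 = P4 = P5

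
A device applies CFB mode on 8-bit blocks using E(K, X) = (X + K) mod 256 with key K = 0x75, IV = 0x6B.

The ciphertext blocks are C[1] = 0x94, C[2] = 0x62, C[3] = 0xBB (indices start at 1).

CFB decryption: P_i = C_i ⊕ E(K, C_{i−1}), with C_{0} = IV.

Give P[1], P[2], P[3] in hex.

P[1] = 0x74, P[2] = 0x6B, P[3] = 0x6C

P[1]: E(K, 0x6B) = 0xE0; 0x94 ⊕ 0xE0 = 0x74.
P[2]: E(K, 0x94) = 0x09; 0x62 ⊕ 0x09 = 0x6B.
P[3]: E(K, 0x62) = 0xD7; 0xBB ⊕ 0xD7 = 0x6C.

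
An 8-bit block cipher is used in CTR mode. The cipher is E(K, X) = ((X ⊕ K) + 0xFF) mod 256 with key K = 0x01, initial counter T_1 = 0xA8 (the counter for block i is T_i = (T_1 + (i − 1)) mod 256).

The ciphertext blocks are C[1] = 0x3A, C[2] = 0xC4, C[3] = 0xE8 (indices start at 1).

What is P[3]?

CTR decryption: S_i = E(K, T_i) where T_i is the counter for block i; P_i = C_i ⊕ S_i.
P[3]: T = 0xAA, S = E(K, T) = 0xAA; 0xE8 ⊕ 0xAA = 0x42.

P[3] = 0x42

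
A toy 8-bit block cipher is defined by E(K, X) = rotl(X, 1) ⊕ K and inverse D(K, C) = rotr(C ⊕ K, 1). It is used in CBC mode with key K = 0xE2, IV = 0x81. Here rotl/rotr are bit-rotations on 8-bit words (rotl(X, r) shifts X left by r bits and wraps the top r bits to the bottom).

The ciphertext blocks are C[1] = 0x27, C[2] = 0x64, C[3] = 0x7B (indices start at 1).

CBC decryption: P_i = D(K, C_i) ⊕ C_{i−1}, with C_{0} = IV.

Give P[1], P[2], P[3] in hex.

P[1]: D(K, 0x27) = 0xE2; 0xE2 ⊕ 0x81 = 0x63.
P[2]: D(K, 0x64) = 0x43; 0x43 ⊕ 0x27 = 0x64.
P[3]: D(K, 0x7B) = 0xCC; 0xCC ⊕ 0x64 = 0xA8.

P[1] = 0x63, P[2] = 0x64, P[3] = 0xA8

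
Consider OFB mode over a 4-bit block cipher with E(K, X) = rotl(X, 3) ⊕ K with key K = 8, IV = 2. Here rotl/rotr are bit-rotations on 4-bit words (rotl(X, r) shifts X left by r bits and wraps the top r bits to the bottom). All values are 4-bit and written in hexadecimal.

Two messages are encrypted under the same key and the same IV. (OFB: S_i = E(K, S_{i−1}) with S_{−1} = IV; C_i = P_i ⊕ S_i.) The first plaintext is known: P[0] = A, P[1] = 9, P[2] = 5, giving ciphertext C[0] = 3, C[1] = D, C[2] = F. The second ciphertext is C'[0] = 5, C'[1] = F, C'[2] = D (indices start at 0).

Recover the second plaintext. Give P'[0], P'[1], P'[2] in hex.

P'[0] = C, P'[1] = B, P'[2] = 7

In OFB with a reused IV, both messages share the same keystream S_i, so C_i ⊕ C'_i = P_i ⊕ P'_i and thus P'_i = P_i ⊕ C_i ⊕ C'_i.
P'[0]: A ⊕ 3 ⊕ 5 = C.
P'[1]: 9 ⊕ D ⊕ F = B.
P'[2]: 5 ⊕ F ⊕ D = 7.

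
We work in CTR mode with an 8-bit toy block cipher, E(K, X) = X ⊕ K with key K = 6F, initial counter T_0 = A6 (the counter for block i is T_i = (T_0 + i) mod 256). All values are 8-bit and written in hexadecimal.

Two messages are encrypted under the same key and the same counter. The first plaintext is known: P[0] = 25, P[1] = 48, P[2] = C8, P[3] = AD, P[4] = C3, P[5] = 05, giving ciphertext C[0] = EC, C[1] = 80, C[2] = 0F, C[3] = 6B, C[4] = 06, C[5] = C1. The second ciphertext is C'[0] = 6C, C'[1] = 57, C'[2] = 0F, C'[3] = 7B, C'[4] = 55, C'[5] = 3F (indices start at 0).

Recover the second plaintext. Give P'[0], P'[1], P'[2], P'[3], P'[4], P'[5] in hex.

P'[0] = A5, P'[1] = 9F, P'[2] = C8, P'[3] = BD, P'[4] = 90, P'[5] = FB

In CTR with a reused counter, both messages share the same keystream S_i, so C_i ⊕ C'_i = P_i ⊕ P'_i and thus P'_i = P_i ⊕ C_i ⊕ C'_i.
P'[0]: 25 ⊕ EC ⊕ 6C = A5.
P'[1]: 48 ⊕ 80 ⊕ 57 = 9F.
P'[2]: C8 ⊕ 0F ⊕ 0F = C8.
P'[3]: AD ⊕ 6B ⊕ 7B = BD.
P'[4]: C3 ⊕ 06 ⊕ 55 = 90.
P'[5]: 05 ⊕ C1 ⊕ 3F = FB.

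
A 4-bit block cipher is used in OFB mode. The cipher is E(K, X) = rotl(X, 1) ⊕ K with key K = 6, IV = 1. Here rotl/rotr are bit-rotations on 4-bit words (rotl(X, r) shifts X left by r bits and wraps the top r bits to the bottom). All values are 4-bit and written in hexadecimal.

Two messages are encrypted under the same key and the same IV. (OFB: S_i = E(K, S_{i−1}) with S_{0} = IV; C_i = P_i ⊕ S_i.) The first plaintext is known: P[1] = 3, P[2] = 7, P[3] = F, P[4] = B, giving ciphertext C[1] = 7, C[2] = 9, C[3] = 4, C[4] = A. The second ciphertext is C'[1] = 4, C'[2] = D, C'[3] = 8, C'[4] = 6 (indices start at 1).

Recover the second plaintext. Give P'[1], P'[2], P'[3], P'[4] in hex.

In OFB with a reused IV, both messages share the same keystream S_i, so C_i ⊕ C'_i = P_i ⊕ P'_i and thus P'_i = P_i ⊕ C_i ⊕ C'_i.
P'[1]: 3 ⊕ 7 ⊕ 4 = 0.
P'[2]: 7 ⊕ 9 ⊕ D = 3.
P'[3]: F ⊕ 4 ⊕ 8 = 3.
P'[4]: B ⊕ A ⊕ 6 = 7.

P'[1] = 0, P'[2] = 3, P'[3] = 3, P'[4] = 7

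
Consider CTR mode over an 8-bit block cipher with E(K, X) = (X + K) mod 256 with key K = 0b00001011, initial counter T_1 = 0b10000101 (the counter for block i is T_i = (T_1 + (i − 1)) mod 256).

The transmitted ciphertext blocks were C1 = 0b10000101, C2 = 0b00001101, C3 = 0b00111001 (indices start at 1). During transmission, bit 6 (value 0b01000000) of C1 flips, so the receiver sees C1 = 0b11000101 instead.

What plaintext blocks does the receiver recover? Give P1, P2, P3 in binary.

CTR decryption: S_i = E(K, T_i) where T_i is the counter for block i; P_i = C_i ⊕ S_i.
Only C1 changed, to 0b11000101. In CTR, a change in C_i flips the same bit in P_i only; the keystream is unaffected. Decrypting the received ciphertext:
P1: T = 0b10000101, S = E(K, T) = 0b10010000; 0b11000101 ⊕ 0b10010000 = 0b01010101.
P2: T = 0b10000110, S = E(K, T) = 0b10010001; 0b00001101 ⊕ 0b10010001 = 0b10011100.
P3: T = 0b10000111, S = E(K, T) = 0b10010010; 0b00111001 ⊕ 0b10010010 = 0b10101011.
Blocks that differ from the original plaintext: P1.

P1 = 0b01010101, P2 = 0b10011100, P3 = 0b10101011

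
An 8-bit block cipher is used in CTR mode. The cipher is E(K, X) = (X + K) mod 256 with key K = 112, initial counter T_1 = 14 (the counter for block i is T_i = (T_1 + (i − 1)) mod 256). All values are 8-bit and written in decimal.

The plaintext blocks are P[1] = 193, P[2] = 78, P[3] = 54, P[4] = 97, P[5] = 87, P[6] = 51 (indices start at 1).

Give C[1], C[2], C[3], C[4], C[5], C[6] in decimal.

C[1] = 191, C[2] = 49, C[3] = 182, C[4] = 224, C[5] = 213, C[6] = 176

CTR encryption: S_i = E(K, T_i) where T_i is the counter for block i; C_i = P_i ⊕ S_i.
C[1]: T = 14, S = E(K, T) = 126; 193 ⊕ 126 = 191.
C[2]: T = 15, S = E(K, T) = 127; 78 ⊕ 127 = 49.
C[3]: T = 16, S = E(K, T) = 128; 54 ⊕ 128 = 182.
C[4]: T = 17, S = E(K, T) = 129; 97 ⊕ 129 = 224.
C[5]: T = 18, S = E(K, T) = 130; 87 ⊕ 130 = 213.
C[6]: T = 19, S = E(K, T) = 131; 51 ⊕ 131 = 176.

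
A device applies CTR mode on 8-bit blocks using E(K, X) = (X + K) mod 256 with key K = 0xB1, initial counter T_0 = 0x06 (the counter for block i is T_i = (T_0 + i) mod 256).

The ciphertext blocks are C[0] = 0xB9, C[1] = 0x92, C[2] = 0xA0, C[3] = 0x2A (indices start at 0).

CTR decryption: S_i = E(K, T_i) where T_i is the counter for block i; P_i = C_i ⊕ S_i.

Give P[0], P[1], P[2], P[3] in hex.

P[0]: T = 0x06, S = E(K, T) = 0xB7; 0xB9 ⊕ 0xB7 = 0x0E.
P[1]: T = 0x07, S = E(K, T) = 0xB8; 0x92 ⊕ 0xB8 = 0x2A.
P[2]: T = 0x08, S = E(K, T) = 0xB9; 0xA0 ⊕ 0xB9 = 0x19.
P[3]: T = 0x09, S = E(K, T) = 0xBA; 0x2A ⊕ 0xBA = 0x90.

P[0] = 0x0E, P[1] = 0x2A, P[2] = 0x19, P[3] = 0x90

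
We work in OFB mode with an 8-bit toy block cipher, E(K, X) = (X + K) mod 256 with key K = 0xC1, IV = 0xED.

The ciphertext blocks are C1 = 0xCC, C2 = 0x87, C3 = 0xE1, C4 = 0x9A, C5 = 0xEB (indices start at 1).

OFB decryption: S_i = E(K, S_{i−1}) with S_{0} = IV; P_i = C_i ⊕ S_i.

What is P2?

P2 = 0xE8

P1: S = E(K, 0xED) = 0xAE; 0xCC ⊕ 0xAE = 0x62.
P2: S = E(K, 0xAE) = 0x6F; 0x87 ⊕ 0x6F = 0xE8.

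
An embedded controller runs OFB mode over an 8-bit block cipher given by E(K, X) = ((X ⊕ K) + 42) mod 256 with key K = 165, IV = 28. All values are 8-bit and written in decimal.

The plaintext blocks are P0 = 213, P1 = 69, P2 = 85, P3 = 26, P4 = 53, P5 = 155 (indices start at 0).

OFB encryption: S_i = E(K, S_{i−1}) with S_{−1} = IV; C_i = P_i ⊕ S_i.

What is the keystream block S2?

255

C0: S = E(K, 28) = 227; 213 ⊕ 227 = 54.
C1: S = E(K, 227) = 112; 69 ⊕ 112 = 53.
C2: S = E(K, 112) = 255; 85 ⊕ 255 = 170.
So S2 = 255.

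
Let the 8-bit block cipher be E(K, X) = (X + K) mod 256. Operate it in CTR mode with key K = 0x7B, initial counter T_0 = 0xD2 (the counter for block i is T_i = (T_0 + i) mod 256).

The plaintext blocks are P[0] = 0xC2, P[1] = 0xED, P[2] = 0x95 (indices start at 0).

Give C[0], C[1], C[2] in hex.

CTR encryption: S_i = E(K, T_i) where T_i is the counter for block i; C_i = P_i ⊕ S_i.
C[0]: T = 0xD2, S = E(K, T) = 0x4D; 0xC2 ⊕ 0x4D = 0x8F.
C[1]: T = 0xD3, S = E(K, T) = 0x4E; 0xED ⊕ 0x4E = 0xA3.
C[2]: T = 0xD4, S = E(K, T) = 0x4F; 0x95 ⊕ 0x4F = 0xDA.

C[0] = 0x8F, C[1] = 0xA3, C[2] = 0xDA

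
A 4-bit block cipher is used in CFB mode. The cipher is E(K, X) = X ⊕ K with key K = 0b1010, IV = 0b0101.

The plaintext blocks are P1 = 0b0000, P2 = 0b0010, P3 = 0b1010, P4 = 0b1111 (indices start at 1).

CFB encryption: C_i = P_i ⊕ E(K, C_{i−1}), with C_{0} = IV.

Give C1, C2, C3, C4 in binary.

C1 = 0b1111, C2 = 0b0111, C3 = 0b0111, C4 = 0b0010

C1: E(K, 0b0101) = 0b1111; 0b0000 ⊕ 0b1111 = 0b1111.
C2: E(K, 0b1111) = 0b0101; 0b0010 ⊕ 0b0101 = 0b0111.
C3: E(K, 0b0111) = 0b1101; 0b1010 ⊕ 0b1101 = 0b0111.
C4: E(K, 0b0111) = 0b1101; 0b1111 ⊕ 0b1101 = 0b0010.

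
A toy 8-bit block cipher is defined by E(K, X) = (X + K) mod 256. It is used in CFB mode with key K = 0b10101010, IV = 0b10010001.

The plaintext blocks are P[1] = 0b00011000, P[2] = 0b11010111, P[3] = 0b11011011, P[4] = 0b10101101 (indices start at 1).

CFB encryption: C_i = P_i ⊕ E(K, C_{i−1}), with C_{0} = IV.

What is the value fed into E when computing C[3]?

0b00011010

C[1]: E(K, 0b10010001) = 0b00111011; 0b00011000 ⊕ 0b00111011 = 0b00100011.
C[2]: E(K, 0b00100011) = 0b11001101; 0b11010111 ⊕ 0b11001101 = 0b00011010.
C[3]: E(K, 0b00011010) = 0b11000100; 0b11011011 ⊕ 0b11000100 = 0b00011111.
So the input to E for block [3] is 0b00011010.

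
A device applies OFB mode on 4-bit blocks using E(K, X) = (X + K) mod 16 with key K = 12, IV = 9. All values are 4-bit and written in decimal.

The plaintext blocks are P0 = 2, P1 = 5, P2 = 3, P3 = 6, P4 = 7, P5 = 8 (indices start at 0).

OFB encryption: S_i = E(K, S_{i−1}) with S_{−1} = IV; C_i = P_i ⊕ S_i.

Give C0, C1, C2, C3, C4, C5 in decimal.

C0: S = E(K, 9) = 5; 2 ⊕ 5 = 7.
C1: S = E(K, 5) = 1; 5 ⊕ 1 = 4.
C2: S = E(K, 1) = 13; 3 ⊕ 13 = 14.
C3: S = E(K, 13) = 9; 6 ⊕ 9 = 15.
C4: S = E(K, 9) = 5; 7 ⊕ 5 = 2.
C5: S = E(K, 5) = 1; 8 ⊕ 1 = 9.

C0 = 7, C1 = 4, C2 = 14, C3 = 15, C4 = 2, C5 = 9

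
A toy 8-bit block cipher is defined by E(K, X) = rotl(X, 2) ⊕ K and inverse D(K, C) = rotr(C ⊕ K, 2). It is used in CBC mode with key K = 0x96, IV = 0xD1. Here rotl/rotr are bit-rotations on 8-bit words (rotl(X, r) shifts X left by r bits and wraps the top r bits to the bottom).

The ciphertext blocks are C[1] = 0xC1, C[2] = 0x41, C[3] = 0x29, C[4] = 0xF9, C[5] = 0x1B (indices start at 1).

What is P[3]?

CBC decryption: P_i = D(K, C_i) ⊕ C_{i−1}, with C_{0} = IV.
P[3]: D(K, 0x29) = 0xEF; 0xEF ⊕ 0x41 = 0xAE.

P[3] = 0xAE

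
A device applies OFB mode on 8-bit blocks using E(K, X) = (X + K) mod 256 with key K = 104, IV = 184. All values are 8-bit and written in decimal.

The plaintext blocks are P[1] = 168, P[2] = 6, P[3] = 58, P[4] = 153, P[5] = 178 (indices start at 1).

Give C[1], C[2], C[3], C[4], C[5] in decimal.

C[1] = 136, C[2] = 142, C[3] = 202, C[4] = 193, C[5] = 114

OFB encryption: S_i = E(K, S_{i−1}) with S_{0} = IV; C_i = P_i ⊕ S_i.
C[1]: S = E(K, 184) = 32; 168 ⊕ 32 = 136.
C[2]: S = E(K, 32) = 136; 6 ⊕ 136 = 142.
C[3]: S = E(K, 136) = 240; 58 ⊕ 240 = 202.
C[4]: S = E(K, 240) = 88; 153 ⊕ 88 = 193.
C[5]: S = E(K, 88) = 192; 178 ⊕ 192 = 114.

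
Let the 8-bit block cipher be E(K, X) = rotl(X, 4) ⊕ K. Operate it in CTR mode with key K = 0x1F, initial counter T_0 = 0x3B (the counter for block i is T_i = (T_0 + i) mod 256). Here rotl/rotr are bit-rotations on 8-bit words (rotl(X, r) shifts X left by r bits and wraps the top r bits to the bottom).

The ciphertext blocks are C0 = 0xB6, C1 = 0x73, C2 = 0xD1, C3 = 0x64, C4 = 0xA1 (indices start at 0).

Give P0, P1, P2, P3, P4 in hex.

P0 = 0x1A, P1 = 0xAF, P2 = 0x1D, P3 = 0x98, P4 = 0x4D

CTR decryption: S_i = E(K, T_i) where T_i is the counter for block i; P_i = C_i ⊕ S_i.
P0: T = 0x3B, S = E(K, T) = 0xAC; 0xB6 ⊕ 0xAC = 0x1A.
P1: T = 0x3C, S = E(K, T) = 0xDC; 0x73 ⊕ 0xDC = 0xAF.
P2: T = 0x3D, S = E(K, T) = 0xCC; 0xD1 ⊕ 0xCC = 0x1D.
P3: T = 0x3E, S = E(K, T) = 0xFC; 0x64 ⊕ 0xFC = 0x98.
P4: T = 0x3F, S = E(K, T) = 0xEC; 0xA1 ⊕ 0xEC = 0x4D.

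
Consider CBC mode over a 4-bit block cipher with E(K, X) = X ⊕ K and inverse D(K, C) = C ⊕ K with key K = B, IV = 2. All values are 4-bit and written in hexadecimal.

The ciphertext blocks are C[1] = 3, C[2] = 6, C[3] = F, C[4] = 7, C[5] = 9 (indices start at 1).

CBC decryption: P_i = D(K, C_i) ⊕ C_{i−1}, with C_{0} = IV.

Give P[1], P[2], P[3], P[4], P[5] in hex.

P[1] = A, P[2] = E, P[3] = 2, P[4] = 3, P[5] = 5

P[1]: D(K, 3) = 8; 8 ⊕ 2 = A.
P[2]: D(K, 6) = D; D ⊕ 3 = E.
P[3]: D(K, F) = 4; 4 ⊕ 6 = 2.
P[4]: D(K, 7) = C; C ⊕ F = 3.
P[5]: D(K, 9) = 2; 2 ⊕ 7 = 5.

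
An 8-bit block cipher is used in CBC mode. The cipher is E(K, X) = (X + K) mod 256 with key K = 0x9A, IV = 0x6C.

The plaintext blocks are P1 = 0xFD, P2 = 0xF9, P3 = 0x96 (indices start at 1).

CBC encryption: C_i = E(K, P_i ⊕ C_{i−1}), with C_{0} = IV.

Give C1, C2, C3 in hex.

C1: P1 ⊕ 0x6C = 0x91; E(K, 0x91) = 0x2B.
C2: P2 ⊕ 0x2B = 0xD2; E(K, 0xD2) = 0x6C.
C3: P3 ⊕ 0x6C = 0xFA; E(K, 0xFA) = 0x94.

C1 = 0x2B, C2 = 0x6C, C3 = 0x94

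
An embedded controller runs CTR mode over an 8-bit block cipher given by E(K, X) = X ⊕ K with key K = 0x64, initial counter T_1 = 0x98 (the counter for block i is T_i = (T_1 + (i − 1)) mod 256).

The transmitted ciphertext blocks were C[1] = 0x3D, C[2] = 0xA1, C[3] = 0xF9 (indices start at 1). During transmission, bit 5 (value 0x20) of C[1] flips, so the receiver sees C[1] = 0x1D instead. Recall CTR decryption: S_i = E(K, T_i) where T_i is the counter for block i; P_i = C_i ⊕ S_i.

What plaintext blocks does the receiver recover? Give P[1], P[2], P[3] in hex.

P[1] = 0xE1, P[2] = 0x5C, P[3] = 0x07

Only C[1] changed, to 0x1D. In CTR, a change in C_i flips the same bit in P_i only; the keystream is unaffected. Decrypting the received ciphertext:
P[1]: T = 0x98, S = E(K, T) = 0xFC; 0x1D ⊕ 0xFC = 0xE1.
P[2]: T = 0x99, S = E(K, T) = 0xFD; 0xA1 ⊕ 0xFD = 0x5C.
P[3]: T = 0x9A, S = E(K, T) = 0xFE; 0xF9 ⊕ 0xFE = 0x07.
Blocks that differ from the original plaintext: P[1].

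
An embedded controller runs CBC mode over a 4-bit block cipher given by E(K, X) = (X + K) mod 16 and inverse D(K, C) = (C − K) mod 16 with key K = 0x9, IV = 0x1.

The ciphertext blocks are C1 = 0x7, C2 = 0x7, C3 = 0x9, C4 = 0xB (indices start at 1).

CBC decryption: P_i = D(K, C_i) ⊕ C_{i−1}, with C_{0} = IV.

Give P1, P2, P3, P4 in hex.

P1 = 0xF, P2 = 0x9, P3 = 0x7, P4 = 0xB

P1: D(K, 0x7) = 0xE; 0xE ⊕ 0x1 = 0xF.
P2: D(K, 0x7) = 0xE; 0xE ⊕ 0x7 = 0x9.
P3: D(K, 0x9) = 0x0; 0x0 ⊕ 0x7 = 0x7.
P4: D(K, 0xB) = 0x2; 0x2 ⊕ 0x9 = 0xB.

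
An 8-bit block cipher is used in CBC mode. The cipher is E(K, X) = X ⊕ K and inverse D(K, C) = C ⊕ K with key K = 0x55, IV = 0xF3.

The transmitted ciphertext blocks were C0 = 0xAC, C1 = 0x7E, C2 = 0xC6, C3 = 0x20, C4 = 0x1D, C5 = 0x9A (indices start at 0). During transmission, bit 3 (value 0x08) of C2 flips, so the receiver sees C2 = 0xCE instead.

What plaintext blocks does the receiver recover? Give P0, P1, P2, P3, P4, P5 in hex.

CBC decryption: P_i = D(K, C_i) ⊕ C_{i−1}, with C_{−1} = IV.
Only C2 changed, to 0xCE. In CBC, a change in C_i garbles P_i and flips the same bit in P_{i+1}. Decrypting the received ciphertext:
P0: D(K, 0xAC) = 0xF9; 0xF9 ⊕ 0xF3 = 0x0A.
P1: D(K, 0x7E) = 0x2B; 0x2B ⊕ 0xAC = 0x87.
P2: D(K, 0xCE) = 0x9B; 0x9B ⊕ 0x7E = 0xE5.
P3: D(K, 0x20) = 0x75; 0x75 ⊕ 0xCE = 0xBB.
P4: D(K, 0x1D) = 0x48; 0x48 ⊕ 0x20 = 0x68.
P5: D(K, 0x9A) = 0xCF; 0xCF ⊕ 0x1D = 0xD2.
Blocks that differ from the original plaintext: P2, P3.

P0 = 0x0A, P1 = 0x87, P2 = 0xE5, P3 = 0xBB, P4 = 0x68, P5 = 0xD2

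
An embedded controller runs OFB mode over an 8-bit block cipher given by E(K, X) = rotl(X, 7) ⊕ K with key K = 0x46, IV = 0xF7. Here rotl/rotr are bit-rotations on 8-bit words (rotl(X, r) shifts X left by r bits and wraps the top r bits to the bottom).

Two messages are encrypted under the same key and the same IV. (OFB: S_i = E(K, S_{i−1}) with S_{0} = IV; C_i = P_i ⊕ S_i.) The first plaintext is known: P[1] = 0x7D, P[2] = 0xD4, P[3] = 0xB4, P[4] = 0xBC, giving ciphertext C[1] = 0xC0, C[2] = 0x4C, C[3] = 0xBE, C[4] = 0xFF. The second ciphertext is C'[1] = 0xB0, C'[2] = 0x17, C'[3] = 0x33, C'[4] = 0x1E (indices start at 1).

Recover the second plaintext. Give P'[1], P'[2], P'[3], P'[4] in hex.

P'[1] = 0x0D, P'[2] = 0x8F, P'[3] = 0x39, P'[4] = 0x5D

In OFB with a reused IV, both messages share the same keystream S_i, so C_i ⊕ C'_i = P_i ⊕ P'_i and thus P'_i = P_i ⊕ C_i ⊕ C'_i.
P'[1]: 0x7D ⊕ 0xC0 ⊕ 0xB0 = 0x0D.
P'[2]: 0xD4 ⊕ 0x4C ⊕ 0x17 = 0x8F.
P'[3]: 0xB4 ⊕ 0xBE ⊕ 0x33 = 0x39.
P'[4]: 0xBC ⊕ 0xFF ⊕ 0x1E = 0x5D.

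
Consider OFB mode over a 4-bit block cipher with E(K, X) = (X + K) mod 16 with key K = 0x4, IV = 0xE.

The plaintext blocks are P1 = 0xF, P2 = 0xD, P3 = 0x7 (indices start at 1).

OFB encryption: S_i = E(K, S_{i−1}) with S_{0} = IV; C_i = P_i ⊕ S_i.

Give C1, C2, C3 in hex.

C1 = 0xD, C2 = 0xB, C3 = 0xD

C1: S = E(K, 0xE) = 0x2; 0xF ⊕ 0x2 = 0xD.
C2: S = E(K, 0x2) = 0x6; 0xD ⊕ 0x6 = 0xB.
C3: S = E(K, 0x6) = 0xA; 0x7 ⊕ 0xA = 0xD.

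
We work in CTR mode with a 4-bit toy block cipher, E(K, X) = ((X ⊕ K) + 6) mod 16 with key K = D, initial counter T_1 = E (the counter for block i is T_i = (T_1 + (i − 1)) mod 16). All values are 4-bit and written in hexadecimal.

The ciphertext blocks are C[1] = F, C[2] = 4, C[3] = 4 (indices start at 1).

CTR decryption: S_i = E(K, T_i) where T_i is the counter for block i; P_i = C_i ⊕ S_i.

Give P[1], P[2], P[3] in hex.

P[1] = 6, P[2] = C, P[3] = 7

P[1]: T = E, S = E(K, T) = 9; F ⊕ 9 = 6.
P[2]: T = F, S = E(K, T) = 8; 4 ⊕ 8 = C.
P[3]: T = 0, S = E(K, T) = 3; 4 ⊕ 3 = 7.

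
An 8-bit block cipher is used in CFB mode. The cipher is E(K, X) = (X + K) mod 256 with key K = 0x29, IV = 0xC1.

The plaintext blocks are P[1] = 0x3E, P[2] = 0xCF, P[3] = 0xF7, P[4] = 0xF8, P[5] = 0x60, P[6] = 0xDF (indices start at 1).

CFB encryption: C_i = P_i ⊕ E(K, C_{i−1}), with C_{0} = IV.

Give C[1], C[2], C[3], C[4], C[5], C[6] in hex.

C[1] = 0xD4, C[2] = 0x32, C[3] = 0xAC, C[4] = 0x2D, C[5] = 0x36, C[6] = 0x80

C[1]: E(K, 0xC1) = 0xEA; 0x3E ⊕ 0xEA = 0xD4.
C[2]: E(K, 0xD4) = 0xFD; 0xCF ⊕ 0xFD = 0x32.
C[3]: E(K, 0x32) = 0x5B; 0xF7 ⊕ 0x5B = 0xAC.
C[4]: E(K, 0xAC) = 0xD5; 0xF8 ⊕ 0xD5 = 0x2D.
C[5]: E(K, 0x2D) = 0x56; 0x60 ⊕ 0x56 = 0x36.
C[6]: E(K, 0x36) = 0x5F; 0xDF ⊕ 0x5F = 0x80.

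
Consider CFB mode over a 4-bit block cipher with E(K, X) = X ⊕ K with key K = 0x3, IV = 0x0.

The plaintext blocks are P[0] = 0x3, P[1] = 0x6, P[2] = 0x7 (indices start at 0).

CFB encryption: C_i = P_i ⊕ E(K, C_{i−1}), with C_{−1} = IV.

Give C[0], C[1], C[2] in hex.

C[0]: E(K, 0x0) = 0x3; 0x3 ⊕ 0x3 = 0x0.
C[1]: E(K, 0x0) = 0x3; 0x6 ⊕ 0x3 = 0x5.
C[2]: E(K, 0x5) = 0x6; 0x7 ⊕ 0x6 = 0x1.

C[0] = 0x0, C[1] = 0x5, C[2] = 0x1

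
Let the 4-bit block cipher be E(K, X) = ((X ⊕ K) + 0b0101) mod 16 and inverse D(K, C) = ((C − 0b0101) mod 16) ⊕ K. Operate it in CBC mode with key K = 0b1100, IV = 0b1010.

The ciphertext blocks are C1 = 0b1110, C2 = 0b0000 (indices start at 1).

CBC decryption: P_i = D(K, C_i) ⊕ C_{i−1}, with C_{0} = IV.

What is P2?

P2: D(K, 0b0000) = 0b0111; 0b0111 ⊕ 0b1110 = 0b1001.

P2 = 0b1001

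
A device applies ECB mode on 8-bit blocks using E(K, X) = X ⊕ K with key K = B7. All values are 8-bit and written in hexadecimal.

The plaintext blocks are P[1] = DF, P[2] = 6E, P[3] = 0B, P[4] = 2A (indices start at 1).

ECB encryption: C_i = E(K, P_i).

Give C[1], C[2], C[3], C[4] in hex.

C[1]: E(K, DF) = 68.
C[2]: E(K, 6E) = D9.
C[3]: E(K, 0B) = BC.
C[4]: E(K, 2A) = 9D.

C[1] = 68, C[2] = D9, C[3] = BC, C[4] = 9D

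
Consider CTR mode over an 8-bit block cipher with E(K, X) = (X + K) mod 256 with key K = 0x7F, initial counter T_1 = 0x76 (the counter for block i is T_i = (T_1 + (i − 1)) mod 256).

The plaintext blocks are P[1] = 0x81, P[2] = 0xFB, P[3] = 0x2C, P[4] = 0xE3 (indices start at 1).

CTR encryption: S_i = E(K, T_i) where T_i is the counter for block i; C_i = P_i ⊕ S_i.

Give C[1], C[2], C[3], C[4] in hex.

C[1] = 0x74, C[2] = 0x0D, C[3] = 0xDB, C[4] = 0x1B

C[1]: T = 0x76, S = E(K, T) = 0xF5; 0x81 ⊕ 0xF5 = 0x74.
C[2]: T = 0x77, S = E(K, T) = 0xF6; 0xFB ⊕ 0xF6 = 0x0D.
C[3]: T = 0x78, S = E(K, T) = 0xF7; 0x2C ⊕ 0xF7 = 0xDB.
C[4]: T = 0x79, S = E(K, T) = 0xF8; 0xE3 ⊕ 0xF8 = 0x1B.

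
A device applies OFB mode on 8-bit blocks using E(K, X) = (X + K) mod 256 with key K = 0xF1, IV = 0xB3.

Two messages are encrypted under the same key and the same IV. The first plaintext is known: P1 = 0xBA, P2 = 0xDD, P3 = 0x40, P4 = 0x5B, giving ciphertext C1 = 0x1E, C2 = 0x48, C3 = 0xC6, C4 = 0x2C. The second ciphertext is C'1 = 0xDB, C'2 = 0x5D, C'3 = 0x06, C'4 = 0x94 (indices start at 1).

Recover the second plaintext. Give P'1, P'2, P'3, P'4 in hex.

P'1 = 0x7F, P'2 = 0xC8, P'3 = 0x80, P'4 = 0xE3

In OFB with a reused IV, both messages share the same keystream S_i, so C_i ⊕ C'_i = P_i ⊕ P'_i and thus P'_i = P_i ⊕ C_i ⊕ C'_i.
P'1: 0xBA ⊕ 0x1E ⊕ 0xDB = 0x7F.
P'2: 0xDD ⊕ 0x48 ⊕ 0x5D = 0xC8.
P'3: 0x40 ⊕ 0xC6 ⊕ 0x06 = 0x80.
P'4: 0x5B ⊕ 0x2C ⊕ 0x94 = 0xE3.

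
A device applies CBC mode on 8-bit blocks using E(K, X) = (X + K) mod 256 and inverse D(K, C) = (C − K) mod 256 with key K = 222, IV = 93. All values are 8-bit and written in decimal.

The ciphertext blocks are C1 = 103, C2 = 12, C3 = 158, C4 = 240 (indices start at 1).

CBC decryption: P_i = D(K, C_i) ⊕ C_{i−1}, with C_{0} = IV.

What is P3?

P3: D(K, 158) = 192; 192 ⊕ 12 = 204.

P3 = 204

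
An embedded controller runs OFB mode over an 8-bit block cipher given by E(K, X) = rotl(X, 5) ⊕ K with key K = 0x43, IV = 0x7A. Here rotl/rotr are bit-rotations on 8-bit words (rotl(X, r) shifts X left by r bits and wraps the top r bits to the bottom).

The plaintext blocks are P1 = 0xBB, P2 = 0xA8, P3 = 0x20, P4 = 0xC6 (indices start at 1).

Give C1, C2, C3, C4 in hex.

C1 = 0xB7, C2 = 0x6A, C3 = 0x3B, C4 = 0xE6

OFB encryption: S_i = E(K, S_{i−1}) with S_{0} = IV; C_i = P_i ⊕ S_i.
C1: S = E(K, 0x7A) = 0x0C; 0xBB ⊕ 0x0C = 0xB7.
C2: S = E(K, 0x0C) = 0xC2; 0xA8 ⊕ 0xC2 = 0x6A.
C3: S = E(K, 0xC2) = 0x1B; 0x20 ⊕ 0x1B = 0x3B.
C4: S = E(K, 0x1B) = 0x20; 0xC6 ⊕ 0x20 = 0xE6.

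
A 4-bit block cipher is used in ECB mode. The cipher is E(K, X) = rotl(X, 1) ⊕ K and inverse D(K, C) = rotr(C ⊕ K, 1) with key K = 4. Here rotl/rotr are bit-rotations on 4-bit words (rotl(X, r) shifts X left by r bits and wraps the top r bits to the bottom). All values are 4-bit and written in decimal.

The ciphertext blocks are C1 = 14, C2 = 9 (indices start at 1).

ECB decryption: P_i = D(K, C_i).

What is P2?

P2: D(K, 9) = 14.

P2 = 14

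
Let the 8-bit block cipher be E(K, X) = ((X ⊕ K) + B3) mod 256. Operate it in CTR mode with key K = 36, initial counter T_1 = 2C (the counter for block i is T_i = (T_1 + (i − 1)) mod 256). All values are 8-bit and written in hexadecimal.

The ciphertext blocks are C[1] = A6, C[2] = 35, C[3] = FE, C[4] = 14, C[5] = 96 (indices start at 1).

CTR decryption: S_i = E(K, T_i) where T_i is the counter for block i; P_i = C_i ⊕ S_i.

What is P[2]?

P[2]: T = 2D, S = E(K, T) = CE; 35 ⊕ CE = FB.

P[2] = FB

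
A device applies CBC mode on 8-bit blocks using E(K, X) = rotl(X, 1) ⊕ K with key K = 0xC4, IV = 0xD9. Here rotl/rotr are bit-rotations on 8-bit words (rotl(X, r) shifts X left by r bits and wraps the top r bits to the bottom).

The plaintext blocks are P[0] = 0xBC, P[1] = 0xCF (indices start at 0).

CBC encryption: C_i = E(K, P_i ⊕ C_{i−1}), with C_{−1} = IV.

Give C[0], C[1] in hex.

C[0] = 0x0E, C[1] = 0x47

C[0]: P[0] ⊕ 0xD9 = 0x65; E(K, 0x65) = 0x0E.
C[1]: P[1] ⊕ 0x0E = 0xC1; E(K, 0xC1) = 0x47.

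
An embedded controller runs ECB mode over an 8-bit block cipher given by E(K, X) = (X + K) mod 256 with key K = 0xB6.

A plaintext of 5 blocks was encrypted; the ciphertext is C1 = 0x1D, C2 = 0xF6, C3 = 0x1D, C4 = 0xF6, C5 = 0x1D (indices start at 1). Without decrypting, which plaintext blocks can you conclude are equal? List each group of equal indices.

ECB encrypts each block independently with the same key, so equal ciphertext blocks imply equal plaintext blocks.
C1 = C3 = C5 = 0x1D, so P1 = P3 = P5.
C2 = C4 = 0xF6, so P2 = P4.

P1 = P3 = P5; P2 = P4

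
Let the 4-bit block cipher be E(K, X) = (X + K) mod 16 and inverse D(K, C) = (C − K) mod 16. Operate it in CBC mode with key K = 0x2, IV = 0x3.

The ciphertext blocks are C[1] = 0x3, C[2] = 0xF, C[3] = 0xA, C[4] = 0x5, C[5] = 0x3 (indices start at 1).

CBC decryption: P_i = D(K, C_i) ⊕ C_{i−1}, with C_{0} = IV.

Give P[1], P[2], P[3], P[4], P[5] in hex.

P[1]: D(K, 0x3) = 0x1; 0x1 ⊕ 0x3 = 0x2.
P[2]: D(K, 0xF) = 0xD; 0xD ⊕ 0x3 = 0xE.
P[3]: D(K, 0xA) = 0x8; 0x8 ⊕ 0xF = 0x7.
P[4]: D(K, 0x5) = 0x3; 0x3 ⊕ 0xA = 0x9.
P[5]: D(K, 0x3) = 0x1; 0x1 ⊕ 0x5 = 0x4.

P[1] = 0x2, P[2] = 0xE, P[3] = 0x7, P[4] = 0x9, P[5] = 0x4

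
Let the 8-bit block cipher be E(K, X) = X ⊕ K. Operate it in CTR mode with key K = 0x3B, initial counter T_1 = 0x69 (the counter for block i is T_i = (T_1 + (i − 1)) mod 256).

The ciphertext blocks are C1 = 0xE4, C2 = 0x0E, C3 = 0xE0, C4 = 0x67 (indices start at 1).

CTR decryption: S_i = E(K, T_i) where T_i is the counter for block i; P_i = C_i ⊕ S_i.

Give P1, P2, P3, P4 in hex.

P1 = 0xB6, P2 = 0x5F, P3 = 0xB0, P4 = 0x30

P1: T = 0x69, S = E(K, T) = 0x52; 0xE4 ⊕ 0x52 = 0xB6.
P2: T = 0x6A, S = E(K, T) = 0x51; 0x0E ⊕ 0x51 = 0x5F.
P3: T = 0x6B, S = E(K, T) = 0x50; 0xE0 ⊕ 0x50 = 0xB0.
P4: T = 0x6C, S = E(K, T) = 0x57; 0x67 ⊕ 0x57 = 0x30.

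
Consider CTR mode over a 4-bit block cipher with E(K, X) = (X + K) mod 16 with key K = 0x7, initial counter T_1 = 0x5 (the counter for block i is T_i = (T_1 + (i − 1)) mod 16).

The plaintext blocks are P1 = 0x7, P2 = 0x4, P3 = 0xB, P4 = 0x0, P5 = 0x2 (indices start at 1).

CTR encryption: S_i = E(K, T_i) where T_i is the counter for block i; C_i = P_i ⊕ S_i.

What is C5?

C5 = 0x2

C1: T = 0x5, S = E(K, T) = 0xC; 0x7 ⊕ 0xC = 0xB.
C2: T = 0x6, S = E(K, T) = 0xD; 0x4 ⊕ 0xD = 0x9.
C3: T = 0x7, S = E(K, T) = 0xE; 0xB ⊕ 0xE = 0x5.
C4: T = 0x8, S = E(K, T) = 0xF; 0x0 ⊕ 0xF = 0xF.
C5: T = 0x9, S = E(K, T) = 0x0; 0x2 ⊕ 0x0 = 0x2.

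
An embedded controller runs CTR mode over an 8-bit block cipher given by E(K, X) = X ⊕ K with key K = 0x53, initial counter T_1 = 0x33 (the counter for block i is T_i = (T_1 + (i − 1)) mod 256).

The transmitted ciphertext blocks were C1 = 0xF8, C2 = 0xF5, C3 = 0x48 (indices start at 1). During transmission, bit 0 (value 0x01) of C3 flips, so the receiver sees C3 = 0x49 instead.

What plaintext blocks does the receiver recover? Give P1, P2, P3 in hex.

P1 = 0x98, P2 = 0x92, P3 = 0x2F

CTR decryption: S_i = E(K, T_i) where T_i is the counter for block i; P_i = C_i ⊕ S_i.
Only C3 changed, to 0x49. In CTR, a change in C_i flips the same bit in P_i only; the keystream is unaffected. Decrypting the received ciphertext:
P1: T = 0x33, S = E(K, T) = 0x60; 0xF8 ⊕ 0x60 = 0x98.
P2: T = 0x34, S = E(K, T) = 0x67; 0xF5 ⊕ 0x67 = 0x92.
P3: T = 0x35, S = E(K, T) = 0x66; 0x49 ⊕ 0x66 = 0x2F.
Blocks that differ from the original plaintext: P3.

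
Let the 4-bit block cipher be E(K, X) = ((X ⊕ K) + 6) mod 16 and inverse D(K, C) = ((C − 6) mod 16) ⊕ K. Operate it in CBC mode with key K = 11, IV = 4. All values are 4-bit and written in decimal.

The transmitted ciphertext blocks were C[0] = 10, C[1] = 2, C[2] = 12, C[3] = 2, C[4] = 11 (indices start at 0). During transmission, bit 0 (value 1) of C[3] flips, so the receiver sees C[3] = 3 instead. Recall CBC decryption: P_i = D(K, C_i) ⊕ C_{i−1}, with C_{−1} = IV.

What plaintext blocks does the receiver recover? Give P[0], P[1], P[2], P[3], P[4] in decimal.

Only C[3] changed, to 3. In CBC, a change in C_i garbles P_i and flips the same bit in P_{i+1}. Decrypting the received ciphertext:
P[0]: D(K, 10) = 15; 15 ⊕ 4 = 11.
P[1]: D(K, 2) = 7; 7 ⊕ 10 = 13.
P[2]: D(K, 12) = 13; 13 ⊕ 2 = 15.
P[3]: D(K, 3) = 6; 6 ⊕ 12 = 10.
P[4]: D(K, 11) = 14; 14 ⊕ 3 = 13.
Blocks that differ from the original plaintext: P[3], P[4].

P[0] = 11, P[1] = 13, P[2] = 15, P[3] = 10, P[4] = 13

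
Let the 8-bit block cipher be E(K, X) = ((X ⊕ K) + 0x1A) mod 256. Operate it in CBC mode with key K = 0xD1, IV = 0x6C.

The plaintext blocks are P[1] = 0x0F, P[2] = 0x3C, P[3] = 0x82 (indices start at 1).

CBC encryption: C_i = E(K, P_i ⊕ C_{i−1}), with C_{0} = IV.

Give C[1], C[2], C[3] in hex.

C[1]: P[1] ⊕ 0x6C = 0x63; E(K, 0x63) = 0xCC.
C[2]: P[2] ⊕ 0xCC = 0xF0; E(K, 0xF0) = 0x3B.
C[3]: P[3] ⊕ 0x3B = 0xB9; E(K, 0xB9) = 0x82.

C[1] = 0xCC, C[2] = 0x3B, C[3] = 0x82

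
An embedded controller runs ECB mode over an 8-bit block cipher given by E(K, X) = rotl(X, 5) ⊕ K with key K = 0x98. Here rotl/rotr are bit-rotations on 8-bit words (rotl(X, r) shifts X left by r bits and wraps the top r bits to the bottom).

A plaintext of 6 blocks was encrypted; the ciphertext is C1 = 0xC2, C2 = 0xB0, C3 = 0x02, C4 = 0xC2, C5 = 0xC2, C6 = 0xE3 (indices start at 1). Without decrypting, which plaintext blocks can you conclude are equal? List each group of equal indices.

P1 = P4 = P5

ECB encrypts each block independently with the same key, so equal ciphertext blocks imply equal plaintext blocks.
C1 = C4 = C5 = 0xC2, so P1 = P4 = P5.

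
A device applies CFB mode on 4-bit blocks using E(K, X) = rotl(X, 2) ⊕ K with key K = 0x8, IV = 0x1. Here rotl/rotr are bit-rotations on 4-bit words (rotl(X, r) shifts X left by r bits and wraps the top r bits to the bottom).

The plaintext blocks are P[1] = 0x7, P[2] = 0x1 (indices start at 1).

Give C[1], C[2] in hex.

C[1] = 0xB, C[2] = 0x7

CFB encryption: C_i = P_i ⊕ E(K, C_{i−1}), with C_{0} = IV.
C[1]: E(K, 0x1) = 0xC; 0x7 ⊕ 0xC = 0xB.
C[2]: E(K, 0xB) = 0x6; 0x1 ⊕ 0x6 = 0x7.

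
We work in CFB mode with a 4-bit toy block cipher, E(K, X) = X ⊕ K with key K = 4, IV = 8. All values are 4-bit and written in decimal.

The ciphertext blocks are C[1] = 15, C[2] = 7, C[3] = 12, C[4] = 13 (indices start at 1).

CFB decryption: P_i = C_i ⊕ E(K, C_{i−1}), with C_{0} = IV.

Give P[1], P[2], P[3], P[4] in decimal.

P[1] = 3, P[2] = 12, P[3] = 15, P[4] = 5

P[1]: E(K, 8) = 12; 15 ⊕ 12 = 3.
P[2]: E(K, 15) = 11; 7 ⊕ 11 = 12.
P[3]: E(K, 7) = 3; 12 ⊕ 3 = 15.
P[4]: E(K, 12) = 8; 13 ⊕ 8 = 5.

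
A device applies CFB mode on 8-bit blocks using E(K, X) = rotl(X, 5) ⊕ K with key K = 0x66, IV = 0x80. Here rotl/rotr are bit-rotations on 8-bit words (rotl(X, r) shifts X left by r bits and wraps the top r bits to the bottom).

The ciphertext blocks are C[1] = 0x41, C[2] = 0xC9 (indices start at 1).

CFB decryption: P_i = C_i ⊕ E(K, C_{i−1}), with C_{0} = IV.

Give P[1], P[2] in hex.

P[1]: E(K, 0x80) = 0x76; 0x41 ⊕ 0x76 = 0x37.
P[2]: E(K, 0x41) = 0x4E; 0xC9 ⊕ 0x4E = 0x87.

P[1] = 0x37, P[2] = 0x87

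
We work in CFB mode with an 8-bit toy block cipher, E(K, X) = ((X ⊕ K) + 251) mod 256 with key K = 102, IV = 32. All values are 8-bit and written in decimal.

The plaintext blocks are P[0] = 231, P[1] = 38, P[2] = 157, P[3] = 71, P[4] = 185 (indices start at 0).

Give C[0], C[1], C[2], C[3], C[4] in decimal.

CFB encryption: C_i = P_i ⊕ E(K, C_{i−1}), with C_{−1} = IV.
C[0]: E(K, 32) = 65; 231 ⊕ 65 = 166.
C[1]: E(K, 166) = 187; 38 ⊕ 187 = 157.
C[2]: E(K, 157) = 246; 157 ⊕ 246 = 107.
C[3]: E(K, 107) = 8; 71 ⊕ 8 = 79.
C[4]: E(K, 79) = 36; 185 ⊕ 36 = 157.

C[0] = 166, C[1] = 157, C[2] = 107, C[3] = 79, C[4] = 157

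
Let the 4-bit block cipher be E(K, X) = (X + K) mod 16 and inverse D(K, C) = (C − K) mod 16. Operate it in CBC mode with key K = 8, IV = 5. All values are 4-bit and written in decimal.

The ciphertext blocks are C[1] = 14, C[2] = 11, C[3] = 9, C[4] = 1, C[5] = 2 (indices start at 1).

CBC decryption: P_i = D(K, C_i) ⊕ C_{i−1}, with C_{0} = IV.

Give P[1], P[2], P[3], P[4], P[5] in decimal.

P[1]: D(K, 14) = 6; 6 ⊕ 5 = 3.
P[2]: D(K, 11) = 3; 3 ⊕ 14 = 13.
P[3]: D(K, 9) = 1; 1 ⊕ 11 = 10.
P[4]: D(K, 1) = 9; 9 ⊕ 9 = 0.
P[5]: D(K, 2) = 10; 10 ⊕ 1 = 11.

P[1] = 3, P[2] = 13, P[3] = 10, P[4] = 0, P[5] = 11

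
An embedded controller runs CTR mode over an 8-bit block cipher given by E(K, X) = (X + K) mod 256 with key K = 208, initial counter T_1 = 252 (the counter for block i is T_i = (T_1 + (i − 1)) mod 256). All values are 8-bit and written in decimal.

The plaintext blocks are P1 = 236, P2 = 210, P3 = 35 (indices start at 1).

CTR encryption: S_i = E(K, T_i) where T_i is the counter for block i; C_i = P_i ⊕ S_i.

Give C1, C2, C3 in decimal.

C1: T = 252, S = E(K, T) = 204; 236 ⊕ 204 = 32.
C2: T = 253, S = E(K, T) = 205; 210 ⊕ 205 = 31.
C3: T = 254, S = E(K, T) = 206; 35 ⊕ 206 = 237.

C1 = 32, C2 = 31, C3 = 237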